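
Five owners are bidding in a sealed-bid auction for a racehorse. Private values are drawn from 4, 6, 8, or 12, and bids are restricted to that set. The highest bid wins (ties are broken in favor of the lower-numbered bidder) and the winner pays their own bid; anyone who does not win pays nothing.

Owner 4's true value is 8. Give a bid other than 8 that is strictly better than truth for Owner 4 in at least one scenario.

6

Suppose Owner 1 bids 4, Owner 2 bids 4, Owner 3 bids 4 and Owner 5 bids 4.
Bid 8: wins, pays 8, utility 8 - 8 = 0.
Bid 6: wins, pays 6, utility 8 - 6 = 2.
So bidding 6 beats truth here (2 > 0).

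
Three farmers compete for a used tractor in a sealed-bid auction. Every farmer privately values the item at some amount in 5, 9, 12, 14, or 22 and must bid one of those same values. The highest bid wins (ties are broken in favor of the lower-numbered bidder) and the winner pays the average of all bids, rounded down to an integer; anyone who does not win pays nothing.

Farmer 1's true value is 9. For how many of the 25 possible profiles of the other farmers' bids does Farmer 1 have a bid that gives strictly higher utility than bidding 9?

1

Others bid (5, 5): truth gives 3; bid 5 gives 4 > 3. Violating.
Others bid (5, 9): truth gives 2; no alternative beats it.
Others bid (5, 12): truth gives 0; no alternative beats it.
(Checking all 25 profiles: 1 has a profitable deviation, 24 do not.)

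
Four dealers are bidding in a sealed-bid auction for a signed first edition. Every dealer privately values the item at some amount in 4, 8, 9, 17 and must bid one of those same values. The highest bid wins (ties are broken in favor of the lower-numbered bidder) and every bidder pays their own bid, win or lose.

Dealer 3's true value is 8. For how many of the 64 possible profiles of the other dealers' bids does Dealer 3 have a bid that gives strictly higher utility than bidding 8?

Others bid (4, 4, 9): truth gives -8; bid 9 gives -1 > -8. Violating.
Others bid (4, 4, 17): truth gives -8; bid 4 gives -4 > -8. Violating.
Others bid (4, 8, 4): truth gives -8; bid 9 gives -1 > -8. Violating.
Others bid (4, 8, 8): truth gives -8; bid 9 gives -1 > -8. Violating.
Others bid (4, 4, 4): truth gives 0; no alternative beats it.
Others bid (4, 4, 8): truth gives 0; no alternative beats it.
(Checking all 64 profiles: 62 have a profitable deviation, 2 do not.)

62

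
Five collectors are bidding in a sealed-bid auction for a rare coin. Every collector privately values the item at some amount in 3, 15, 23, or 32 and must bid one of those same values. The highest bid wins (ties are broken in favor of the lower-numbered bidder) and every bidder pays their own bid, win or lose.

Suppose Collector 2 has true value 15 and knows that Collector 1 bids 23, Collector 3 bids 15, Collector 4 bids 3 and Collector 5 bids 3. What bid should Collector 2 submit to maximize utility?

Bid 3: loses but pays 3, utility -3.
Bid 15: loses but pays 15, utility -15.
Bid 23: loses but pays 23, utility -23.
Bid 32: wins, pays 32, utility 15 - 32 = -17.
The best choice is 3 with utility -3.

3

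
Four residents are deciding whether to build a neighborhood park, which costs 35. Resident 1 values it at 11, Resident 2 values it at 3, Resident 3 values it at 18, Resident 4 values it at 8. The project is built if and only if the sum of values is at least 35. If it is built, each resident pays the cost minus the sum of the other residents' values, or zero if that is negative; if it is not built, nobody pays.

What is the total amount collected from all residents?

22

Total value 40 ≥ cost 35, so it is built.
Resident 1: others sum to 29; max(0, 35 - 29) = 6.
Resident 2: others sum to 37; max(0, 35 - 37) = 0.
Resident 3: others sum to 22; max(0, 35 - 22) = 13.
Resident 4: others sum to 32; max(0, 35 - 32) = 3.
Total collected = 6 + 0 + 13 + 3 = 22.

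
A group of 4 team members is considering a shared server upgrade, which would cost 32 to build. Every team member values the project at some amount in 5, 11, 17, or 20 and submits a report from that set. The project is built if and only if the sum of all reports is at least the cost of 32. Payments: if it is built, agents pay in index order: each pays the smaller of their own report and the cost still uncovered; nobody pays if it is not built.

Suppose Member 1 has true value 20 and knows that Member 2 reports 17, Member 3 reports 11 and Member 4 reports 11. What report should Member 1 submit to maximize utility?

Report 5: project built, pays 5, utility 20 - 5 = 15.
Report 11: project built, pays 11, utility 20 - 11 = 9.
Report 17: project built, pays 17, utility 20 - 17 = 3.
Report 20: project built, pays 20, utility 20 - 20 = 0.
The best choice is 5 with utility 15.

5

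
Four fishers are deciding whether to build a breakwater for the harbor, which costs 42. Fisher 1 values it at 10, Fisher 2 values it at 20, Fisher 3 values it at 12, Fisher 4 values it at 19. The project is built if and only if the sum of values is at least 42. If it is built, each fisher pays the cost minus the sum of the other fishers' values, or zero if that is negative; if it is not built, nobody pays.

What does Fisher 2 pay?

Total value 61 ≥ cost 42, so the project is built.
The other fishers' values sum to 41.
Cost minus that sum is 42 - 41 = 1.

1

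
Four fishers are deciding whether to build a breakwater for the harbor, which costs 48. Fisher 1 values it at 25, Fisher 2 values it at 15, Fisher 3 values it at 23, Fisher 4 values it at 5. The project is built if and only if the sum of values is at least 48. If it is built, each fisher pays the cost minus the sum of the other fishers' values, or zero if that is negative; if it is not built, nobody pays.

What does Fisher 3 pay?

3

Total value 68 ≥ cost 48, so the project is built.
The other fishers' values sum to 45.
Cost minus that sum is 48 - 45 = 3.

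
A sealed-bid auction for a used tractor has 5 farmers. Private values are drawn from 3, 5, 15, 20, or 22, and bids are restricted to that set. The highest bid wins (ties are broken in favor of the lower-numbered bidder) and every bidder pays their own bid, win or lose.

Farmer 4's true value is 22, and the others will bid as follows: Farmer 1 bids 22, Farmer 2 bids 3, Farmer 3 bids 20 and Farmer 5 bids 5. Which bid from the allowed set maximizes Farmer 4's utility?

3

Bid 3: loses but pays 3, utility -3.
Bid 5: loses but pays 5, utility -5.
Bid 15: loses but pays 15, utility -15.
Bid 20: loses but pays 20, utility -20.
Bid 22: loses but pays 22, utility -22.
The best choice is 3 with utility -3.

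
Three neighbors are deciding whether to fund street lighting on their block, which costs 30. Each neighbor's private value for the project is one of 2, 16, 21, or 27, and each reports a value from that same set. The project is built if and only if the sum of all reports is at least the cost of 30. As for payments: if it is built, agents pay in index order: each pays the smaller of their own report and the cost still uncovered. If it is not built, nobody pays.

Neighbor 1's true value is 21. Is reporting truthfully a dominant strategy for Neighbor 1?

No

Consider the case where Neighbor 2 reports 2 and Neighbor 3 reports 16.
Truthful report 21: project built, pays 21, utility 21 - 21 = 0.
Report 16 instead: project built, pays 16, utility 21 - 16 = 5.
Since 5 > 0, reporting 16 is strictly better here, so truthful reporting is not dominant.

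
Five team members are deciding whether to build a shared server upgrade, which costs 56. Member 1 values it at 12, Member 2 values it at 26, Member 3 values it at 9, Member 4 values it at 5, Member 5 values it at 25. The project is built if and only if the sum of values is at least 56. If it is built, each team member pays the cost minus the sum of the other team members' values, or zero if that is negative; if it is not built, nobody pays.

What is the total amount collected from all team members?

Total value 77 ≥ cost 56, so it is built.
Member 1: others sum to 65; max(0, 56 - 65) = 0.
Member 2: others sum to 51; max(0, 56 - 51) = 5.
Member 3: others sum to 68; max(0, 56 - 68) = 0.
Member 4: others sum to 72; max(0, 56 - 72) = 0.
Member 5: others sum to 52; max(0, 56 - 52) = 4.
Total collected = 0 + 5 + 0 + 0 + 4 = 9.

9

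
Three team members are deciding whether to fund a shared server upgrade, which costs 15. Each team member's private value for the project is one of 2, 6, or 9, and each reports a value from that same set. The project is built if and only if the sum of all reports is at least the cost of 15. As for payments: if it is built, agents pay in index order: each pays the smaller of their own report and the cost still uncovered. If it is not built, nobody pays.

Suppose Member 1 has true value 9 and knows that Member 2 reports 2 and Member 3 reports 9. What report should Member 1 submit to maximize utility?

6

Report 2: project not built, utility 0.
Report 6: project built, pays 6, utility 9 - 6 = 3.
Report 9: project built, pays 9, utility 9 - 9 = 0.
The best choice is 6 with utility 3.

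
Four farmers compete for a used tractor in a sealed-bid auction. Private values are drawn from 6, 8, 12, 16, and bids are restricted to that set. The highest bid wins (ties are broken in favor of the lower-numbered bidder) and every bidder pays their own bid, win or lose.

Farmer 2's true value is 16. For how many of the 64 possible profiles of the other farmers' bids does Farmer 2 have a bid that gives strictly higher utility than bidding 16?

34

Others bid (6, 6, 6): truth gives 0; bid 8 gives 8 > 0. Violating.
Others bid (6, 6, 8): truth gives 0; bid 8 gives 8 > 0. Violating.
Others bid (6, 6, 12): truth gives 0; bid 12 gives 4 > 0. Violating.
Others bid (6, 8, 6): truth gives 0; bid 8 gives 8 > 0. Violating.
Others bid (6, 6, 16): truth gives 0; no alternative beats it.
Others bid (6, 8, 16): truth gives 0; no alternative beats it.
(Checking all 64 profiles: 34 have a profitable deviation, 30 do not.)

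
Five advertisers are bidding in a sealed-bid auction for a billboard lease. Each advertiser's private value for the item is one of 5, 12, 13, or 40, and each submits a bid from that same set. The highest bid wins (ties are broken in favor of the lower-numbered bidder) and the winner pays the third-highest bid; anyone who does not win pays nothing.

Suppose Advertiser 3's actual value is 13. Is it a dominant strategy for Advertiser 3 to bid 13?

No

Consider the case where Advertiser 1 bids 5, Advertiser 2 bids 5, Advertiser 4 bids 5 and Advertiser 5 bids 40.
Truthful bid 13: loses, pays 0, utility 0.
Bid 40 instead: wins, pays 5, utility 13 - 5 = 8.
Since 8 > 0, bidding 40 is strictly better here, so truthful bidding is not dominant.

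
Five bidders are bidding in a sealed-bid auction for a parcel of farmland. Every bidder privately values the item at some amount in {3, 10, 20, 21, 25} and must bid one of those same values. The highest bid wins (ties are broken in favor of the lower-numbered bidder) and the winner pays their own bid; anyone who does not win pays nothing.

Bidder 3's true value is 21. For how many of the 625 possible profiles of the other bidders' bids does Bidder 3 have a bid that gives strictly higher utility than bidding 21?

Others bid (3, 3, 3, 3): truth gives 0; bid 10 gives 11 > 0. Violating.
Others bid (3, 3, 3, 10): truth gives 0; bid 10 gives 11 > 0. Violating.
Others bid (3, 3, 3, 20): truth gives 0; bid 20 gives 1 > 0. Violating.
Others bid (3, 3, 10, 3): truth gives 0; bid 10 gives 11 > 0. Violating.
Others bid (3, 3, 3, 21): truth gives 0; no alternative beats it.
Others bid (3, 3, 3, 25): truth gives 0; no alternative beats it.
(Checking all 625 profiles: 36 have a profitable deviation, 589 do not.)

36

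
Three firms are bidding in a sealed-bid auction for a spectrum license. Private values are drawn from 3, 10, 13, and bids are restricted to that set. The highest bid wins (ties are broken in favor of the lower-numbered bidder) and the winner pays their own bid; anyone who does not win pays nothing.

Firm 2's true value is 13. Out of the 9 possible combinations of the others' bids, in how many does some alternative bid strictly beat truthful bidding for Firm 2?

Others bid (3, 3): truth gives 0; bid 10 gives 3 > 0. Violating.
Others bid (3, 10): truth gives 0; bid 10 gives 3 > 0. Violating.
Others bid (3, 13): truth gives 0; no alternative beats it.
Others bid (10, 3): truth gives 0; no alternative beats it.
(Checking all 9 profiles: 2 have a profitable deviation, 7 do not.)

2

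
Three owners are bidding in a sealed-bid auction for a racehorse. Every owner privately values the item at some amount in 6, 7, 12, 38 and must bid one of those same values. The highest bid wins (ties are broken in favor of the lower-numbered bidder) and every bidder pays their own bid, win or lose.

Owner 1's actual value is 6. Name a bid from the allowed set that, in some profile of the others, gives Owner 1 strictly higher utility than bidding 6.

Suppose Owner 2 bids 6 and Owner 3 bids 7.
Bid 6: loses but pays 6, utility -6.
Bid 7: wins, pays 7, utility 6 - 7 = -1.
So bidding 7 beats truth here (-1 > -6).

7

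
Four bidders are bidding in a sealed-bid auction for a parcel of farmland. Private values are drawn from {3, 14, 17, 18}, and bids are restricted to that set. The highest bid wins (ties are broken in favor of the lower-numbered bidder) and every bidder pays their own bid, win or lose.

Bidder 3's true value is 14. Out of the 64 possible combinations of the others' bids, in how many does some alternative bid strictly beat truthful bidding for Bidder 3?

62

Others bid (3, 3, 17): truth gives -14; bid 3 gives -3 > -14. Violating.
Others bid (3, 3, 18): truth gives -14; bid 3 gives -3 > -14. Violating.
Others bid (3, 14, 3): truth gives -14; bid 3 gives -3 > -14. Violating.
Others bid (3, 14, 14): truth gives -14; bid 3 gives -3 > -14. Violating.
Others bid (3, 3, 3): truth gives 0; no alternative beats it.
Others bid (3, 3, 14): truth gives 0; no alternative beats it.
(Checking all 64 profiles: 62 have a profitable deviation, 2 do not.)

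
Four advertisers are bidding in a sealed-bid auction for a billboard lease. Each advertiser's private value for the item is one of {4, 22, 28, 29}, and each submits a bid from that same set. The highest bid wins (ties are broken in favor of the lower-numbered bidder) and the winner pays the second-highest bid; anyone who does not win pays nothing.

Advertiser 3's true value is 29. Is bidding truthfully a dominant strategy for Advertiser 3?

Yes

Check each profile of the others' bids and compare truth against every alternative bid.
Others bid (4, 28, 4): truth gives 1, best alternative gives 0.
Others bid (4, 28, 22): truth gives 1, best alternative gives 0.
Others bid (4, 28, 28): truth gives 1, best alternative gives 0.
Others bid (22, 28, 4): truth gives 1, best alternative gives 0.
Others bid (22, 28, 22): truth gives 1, best alternative gives 0.
Others bid (22, 28, 28): truth gives 1, best alternative gives 0.
(Remaining 58 profiles checked similarly; truth is weakly best in each.)
In every case the truthful bid is at least as good as any alternative, so it is a dominant strategy.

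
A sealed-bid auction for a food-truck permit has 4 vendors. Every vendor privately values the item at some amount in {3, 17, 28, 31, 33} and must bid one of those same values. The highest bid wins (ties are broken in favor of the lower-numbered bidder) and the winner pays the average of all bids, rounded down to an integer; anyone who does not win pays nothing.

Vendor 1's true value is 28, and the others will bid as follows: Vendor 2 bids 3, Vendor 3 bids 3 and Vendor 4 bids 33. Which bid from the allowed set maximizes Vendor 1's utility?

33

Bid 3: loses, pays 0, utility 0.
Bid 17: loses, pays 0, utility 0.
Bid 28: loses, pays 0, utility 0.
Bid 31: loses, pays 0, utility 0.
Bid 33: wins, pays 18, utility 28 - 18 = 10.
The best choice is 33 with utility 10.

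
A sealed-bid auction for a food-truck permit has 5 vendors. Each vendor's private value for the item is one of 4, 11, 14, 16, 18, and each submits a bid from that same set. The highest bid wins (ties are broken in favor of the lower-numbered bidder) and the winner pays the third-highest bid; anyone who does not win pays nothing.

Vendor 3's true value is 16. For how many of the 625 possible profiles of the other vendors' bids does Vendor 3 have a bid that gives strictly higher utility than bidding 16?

108

Others bid (4, 4, 4, 18): truth gives 0; bid 18 gives 12 > 0. Violating.
Others bid (4, 4, 11, 18): truth gives 0; bid 18 gives 5 > 0. Violating.
Others bid (4, 4, 14, 18): truth gives 0; bid 18 gives 2 > 0. Violating.
Others bid (4, 4, 18, 4): truth gives 0; bid 18 gives 12 > 0. Violating.
Others bid (4, 4, 4, 4): truth gives 12; no alternative beats it.
Others bid (4, 4, 4, 11): truth gives 12; no alternative beats it.
(Checking all 625 profiles: 108 have a profitable deviation, 517 do not.)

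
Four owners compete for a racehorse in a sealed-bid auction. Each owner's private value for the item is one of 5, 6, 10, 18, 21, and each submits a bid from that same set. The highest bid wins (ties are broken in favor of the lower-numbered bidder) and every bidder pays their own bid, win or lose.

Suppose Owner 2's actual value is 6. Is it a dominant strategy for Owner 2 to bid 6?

No

Consider the case where Owner 1 bids 5, Owner 3 bids 5 and Owner 4 bids 10.
Truthful bid 6: loses but pays 6, utility -6.
Bid 5 instead: loses but pays 5, utility -5.
Since -5 > -6, bidding 5 is strictly better here, so truthful bidding is not dominant.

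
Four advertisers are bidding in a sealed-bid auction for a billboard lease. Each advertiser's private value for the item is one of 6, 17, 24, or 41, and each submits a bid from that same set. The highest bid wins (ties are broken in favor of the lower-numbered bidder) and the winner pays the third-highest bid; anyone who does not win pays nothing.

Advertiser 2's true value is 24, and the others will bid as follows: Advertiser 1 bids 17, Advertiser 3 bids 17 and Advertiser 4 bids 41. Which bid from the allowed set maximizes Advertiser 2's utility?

41

Bid 6: loses, pays 0, utility 0.
Bid 17: loses, pays 0, utility 0.
Bid 24: loses, pays 0, utility 0.
Bid 41: wins, pays 17, utility 24 - 17 = 7.
The best choice is 41 with utility 7.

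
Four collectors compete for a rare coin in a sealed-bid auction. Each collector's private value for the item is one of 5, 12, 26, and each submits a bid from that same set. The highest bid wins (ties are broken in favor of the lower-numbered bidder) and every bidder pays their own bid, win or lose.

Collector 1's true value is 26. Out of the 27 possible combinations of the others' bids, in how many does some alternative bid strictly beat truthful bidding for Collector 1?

Others bid (5, 5, 5): truth gives 0; bid 5 gives 21 > 0. Violating.
Others bid (5, 5, 12): truth gives 0; bid 12 gives 14 > 0. Violating.
Others bid (5, 12, 5): truth gives 0; bid 12 gives 14 > 0. Violating.
Others bid (5, 12, 12): truth gives 0; bid 12 gives 14 > 0. Violating.
Others bid (5, 5, 26): truth gives 0; no alternative beats it.
Others bid (5, 12, 26): truth gives 0; no alternative beats it.
(Checking all 27 profiles: 8 have a profitable deviation, 19 do not.)

8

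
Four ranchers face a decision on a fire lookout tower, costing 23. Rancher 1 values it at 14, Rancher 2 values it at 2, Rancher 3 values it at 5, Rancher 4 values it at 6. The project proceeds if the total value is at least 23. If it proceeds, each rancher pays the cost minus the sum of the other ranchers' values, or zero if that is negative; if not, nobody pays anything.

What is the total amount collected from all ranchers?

13

Total value 27 ≥ cost 23, so it is built.
Rancher 1: others sum to 13; max(0, 23 - 13) = 10.
Rancher 2: others sum to 25; max(0, 23 - 25) = 0.
Rancher 3: others sum to 22; max(0, 23 - 22) = 1.
Rancher 4: others sum to 21; max(0, 23 - 21) = 2.
Total collected = 10 + 0 + 1 + 2 = 13.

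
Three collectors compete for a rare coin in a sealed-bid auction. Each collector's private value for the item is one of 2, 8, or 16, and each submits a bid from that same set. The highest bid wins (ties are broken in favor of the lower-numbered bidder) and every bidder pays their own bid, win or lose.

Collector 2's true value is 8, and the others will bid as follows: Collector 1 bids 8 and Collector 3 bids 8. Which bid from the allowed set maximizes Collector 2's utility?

2

Bid 2: loses but pays 2, utility -2.
Bid 8: loses but pays 8, utility -8.
Bid 16: wins, pays 16, utility 8 - 16 = -8.
The best choice is 2 with utility -2.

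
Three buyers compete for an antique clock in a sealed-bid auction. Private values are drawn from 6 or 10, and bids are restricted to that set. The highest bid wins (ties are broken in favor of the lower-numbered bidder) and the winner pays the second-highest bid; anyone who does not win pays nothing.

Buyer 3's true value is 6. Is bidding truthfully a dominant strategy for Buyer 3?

Yes

Check each profile of the others' bids and compare truth against every alternative bid.
Others bid (6, 6): truth gives 0, best alternative gives 0.
Others bid (6, 10): truth gives 0, best alternative gives 0.
Others bid (10, 6): truth gives 0, best alternative gives 0.
Others bid (10, 10): truth gives 0, best alternative gives 0.
In every case the truthful bid is at least as good as any alternative, so it is a dominant strategy.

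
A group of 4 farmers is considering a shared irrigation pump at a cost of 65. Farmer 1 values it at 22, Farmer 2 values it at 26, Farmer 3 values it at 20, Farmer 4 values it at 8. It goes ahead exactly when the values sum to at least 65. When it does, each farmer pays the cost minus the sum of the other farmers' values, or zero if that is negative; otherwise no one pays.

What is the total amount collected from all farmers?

Total value 76 ≥ cost 65, so it is built.
Farmer 1: others sum to 54; max(0, 65 - 54) = 11.
Farmer 2: others sum to 50; max(0, 65 - 50) = 15.
Farmer 3: others sum to 56; max(0, 65 - 56) = 9.
Farmer 4: others sum to 68; max(0, 65 - 68) = 0.
Total collected = 11 + 15 + 9 + 0 = 35.

35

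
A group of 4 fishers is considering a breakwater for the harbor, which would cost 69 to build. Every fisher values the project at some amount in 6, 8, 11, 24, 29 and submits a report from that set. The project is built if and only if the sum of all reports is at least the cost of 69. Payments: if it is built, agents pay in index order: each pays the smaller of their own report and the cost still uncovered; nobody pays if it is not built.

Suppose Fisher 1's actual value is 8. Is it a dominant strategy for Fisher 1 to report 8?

Consider the case where Fisher 2 reports 6, Fisher 3 reports 29 and Fisher 4 reports 29.
Truthful report 8: project built, pays 8, utility 8 - 8 = 0.
Report 6 instead: project built, pays 6, utility 8 - 6 = 2.
Since 2 > 0, reporting 6 is strictly better here, so truthful reporting is not dominant.

No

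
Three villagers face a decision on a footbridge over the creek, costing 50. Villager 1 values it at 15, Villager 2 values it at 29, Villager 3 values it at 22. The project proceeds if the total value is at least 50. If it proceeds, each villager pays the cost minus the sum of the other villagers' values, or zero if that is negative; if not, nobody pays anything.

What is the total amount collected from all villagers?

19

Total value 66 ≥ cost 50, so it is built.
Villager 1: others sum to 51; max(0, 50 - 51) = 0.
Villager 2: others sum to 37; max(0, 50 - 37) = 13.
Villager 3: others sum to 44; max(0, 50 - 44) = 6.
Total collected = 0 + 13 + 6 = 19.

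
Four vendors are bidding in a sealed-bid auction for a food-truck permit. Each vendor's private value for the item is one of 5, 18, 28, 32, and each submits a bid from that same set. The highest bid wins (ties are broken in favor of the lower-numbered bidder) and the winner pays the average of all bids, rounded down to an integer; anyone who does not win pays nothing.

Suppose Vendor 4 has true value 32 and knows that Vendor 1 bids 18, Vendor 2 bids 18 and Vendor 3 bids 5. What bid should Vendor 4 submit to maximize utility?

Bid 5: loses, pays 0, utility 0.
Bid 18: loses, pays 0, utility 0.
Bid 28: wins, pays 17, utility 32 - 17 = 15.
Bid 32: wins, pays 18, utility 32 - 18 = 14.
The best choice is 28 with utility 15.

28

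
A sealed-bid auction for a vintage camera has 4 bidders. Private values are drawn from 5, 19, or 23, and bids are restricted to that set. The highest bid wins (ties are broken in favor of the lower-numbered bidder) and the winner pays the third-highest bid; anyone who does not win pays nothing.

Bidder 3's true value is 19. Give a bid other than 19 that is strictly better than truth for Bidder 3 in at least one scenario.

23

Suppose Bidder 1 bids 5, Bidder 2 bids 5 and Bidder 4 bids 23.
Bid 19: loses, pays 0, utility 0.
Bid 23: wins, pays 5, utility 19 - 5 = 14.
So bidding 23 beats truth here (14 > 0).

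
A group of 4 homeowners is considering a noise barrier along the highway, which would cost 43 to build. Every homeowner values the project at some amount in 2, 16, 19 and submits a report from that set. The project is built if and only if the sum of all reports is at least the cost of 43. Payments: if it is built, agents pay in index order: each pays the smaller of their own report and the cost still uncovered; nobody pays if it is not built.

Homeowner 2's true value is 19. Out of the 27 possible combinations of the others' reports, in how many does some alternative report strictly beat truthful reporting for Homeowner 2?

20

Others report (2, 16, 16): truth gives 0; report 16 gives 3 > 0. Violating.
Others report (2, 16, 19): truth gives 0; report 16 gives 3 > 0. Violating.
Others report (2, 19, 16): truth gives 0; report 16 gives 3 > 0. Violating.
Others report (2, 19, 19): truth gives 0; report 16 gives 3 > 0. Violating.
Others report (2, 2, 2): truth gives 0; no alternative beats it.
Others report (2, 2, 16): truth gives 0; no alternative beats it.
(Checking all 27 profiles: 20 have a profitable deviation, 7 do not.)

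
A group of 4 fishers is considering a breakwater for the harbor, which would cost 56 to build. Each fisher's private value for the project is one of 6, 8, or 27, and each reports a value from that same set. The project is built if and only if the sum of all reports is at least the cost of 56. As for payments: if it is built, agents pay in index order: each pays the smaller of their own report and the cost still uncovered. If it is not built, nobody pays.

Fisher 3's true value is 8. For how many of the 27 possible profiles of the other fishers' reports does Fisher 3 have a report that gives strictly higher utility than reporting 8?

Others report (6, 27, 27): truth gives 0; report 6 gives 2 > 0. Violating.
Others report (8, 27, 27): truth gives 0; report 6 gives 2 > 0. Violating.
Others report (27, 6, 27): truth gives 0; report 6 gives 2 > 0. Violating.
Others report (27, 8, 27): truth gives 0; report 6 gives 2 > 0. Violating.
Others report (6, 6, 6): truth gives 0; no alternative beats it.
Others report (6, 6, 8): truth gives 0; no alternative beats it.
(Checking all 27 profiles: 4 have a profitable deviation, 23 do not.)

4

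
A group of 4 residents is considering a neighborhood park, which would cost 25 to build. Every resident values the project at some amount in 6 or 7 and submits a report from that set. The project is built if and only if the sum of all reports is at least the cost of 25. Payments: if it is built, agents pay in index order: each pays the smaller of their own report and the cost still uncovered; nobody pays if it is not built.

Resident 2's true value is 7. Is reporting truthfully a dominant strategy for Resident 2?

No

Consider the case where Resident 1 reports 6, Resident 3 reports 6 and Resident 4 reports 7.
Truthful report 7: project built, pays 7, utility 7 - 7 = 0.
Report 6 instead: project built, pays 6, utility 7 - 6 = 1.
Since 1 > 0, reporting 6 is strictly better here, so truthful reporting is not dominant.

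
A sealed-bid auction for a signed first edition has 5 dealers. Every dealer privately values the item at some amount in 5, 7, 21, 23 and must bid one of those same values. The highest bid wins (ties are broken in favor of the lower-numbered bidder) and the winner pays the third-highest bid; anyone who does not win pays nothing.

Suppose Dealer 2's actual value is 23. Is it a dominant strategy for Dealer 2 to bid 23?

Yes

Check each profile of the others' bids and compare truth against every alternative bid.
Others bid (5, 5, 5, 23): truth gives 18, best alternative gives 0.
Others bid (5, 5, 23, 5): truth gives 18, best alternative gives 0.
Others bid (5, 23, 5, 5): truth gives 18, best alternative gives 0.
Others bid (21, 5, 5, 5): truth gives 18, best alternative gives 0.
Others bid (5, 5, 7, 23): truth gives 16, best alternative gives 0.
Others bid (5, 5, 23, 7): truth gives 16, best alternative gives 0.
(Remaining 250 profiles checked similarly; truth is weakly best in each.)
In every case the truthful bid is at least as good as any alternative, so it is a dominant strategy.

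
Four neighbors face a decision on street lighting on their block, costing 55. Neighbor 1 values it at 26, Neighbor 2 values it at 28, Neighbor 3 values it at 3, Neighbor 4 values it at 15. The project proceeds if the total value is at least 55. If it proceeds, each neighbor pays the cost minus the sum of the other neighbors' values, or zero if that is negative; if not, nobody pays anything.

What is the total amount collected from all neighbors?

20

Total value 72 ≥ cost 55, so it is built.
Neighbor 1: others sum to 46; max(0, 55 - 46) = 9.
Neighbor 2: others sum to 44; max(0, 55 - 44) = 11.
Neighbor 3: others sum to 69; max(0, 55 - 69) = 0.
Neighbor 4: others sum to 57; max(0, 55 - 57) = 0.
Total collected = 9 + 11 + 0 + 0 = 20.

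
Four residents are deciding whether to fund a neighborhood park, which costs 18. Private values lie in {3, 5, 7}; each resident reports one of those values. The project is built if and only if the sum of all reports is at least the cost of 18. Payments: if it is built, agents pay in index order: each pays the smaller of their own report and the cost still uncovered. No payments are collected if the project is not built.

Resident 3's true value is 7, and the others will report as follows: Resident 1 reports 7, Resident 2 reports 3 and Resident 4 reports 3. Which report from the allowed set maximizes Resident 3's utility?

Report 3: project not built, utility 0.
Report 5: project built, pays 5, utility 7 - 5 = 2.
Report 7: project built, pays 7, utility 7 - 7 = 0.
The best choice is 5 with utility 2.

5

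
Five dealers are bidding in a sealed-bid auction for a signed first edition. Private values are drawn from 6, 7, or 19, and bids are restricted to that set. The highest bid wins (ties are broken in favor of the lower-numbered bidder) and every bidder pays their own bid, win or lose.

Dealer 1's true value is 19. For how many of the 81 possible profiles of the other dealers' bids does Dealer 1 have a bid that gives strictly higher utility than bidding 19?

16

Others bid (6, 6, 6, 6): truth gives 0; bid 6 gives 13 > 0. Violating.
Others bid (6, 6, 6, 7): truth gives 0; bid 7 gives 12 > 0. Violating.
Others bid (6, 6, 7, 6): truth gives 0; bid 7 gives 12 > 0. Violating.
Others bid (6, 6, 7, 7): truth gives 0; bid 7 gives 12 > 0. Violating.
Others bid (6, 6, 6, 19): truth gives 0; no alternative beats it.
Others bid (6, 6, 7, 19): truth gives 0; no alternative beats it.
(Checking all 81 profiles: 16 have a profitable deviation, 65 do not.)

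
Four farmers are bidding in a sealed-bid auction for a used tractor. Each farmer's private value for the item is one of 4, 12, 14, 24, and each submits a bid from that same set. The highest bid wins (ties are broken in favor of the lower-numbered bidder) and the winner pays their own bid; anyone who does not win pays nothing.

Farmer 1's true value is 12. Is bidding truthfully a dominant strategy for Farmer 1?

No

Consider the case where Farmer 2 bids 4, Farmer 3 bids 4 and Farmer 4 bids 4.
Truthful bid 12: wins, pays 12, utility 12 - 12 = 0.
Bid 4 instead: wins, pays 4, utility 12 - 4 = 8.
Since 8 > 0, bidding 4 is strictly better here, so truthful bidding is not dominant.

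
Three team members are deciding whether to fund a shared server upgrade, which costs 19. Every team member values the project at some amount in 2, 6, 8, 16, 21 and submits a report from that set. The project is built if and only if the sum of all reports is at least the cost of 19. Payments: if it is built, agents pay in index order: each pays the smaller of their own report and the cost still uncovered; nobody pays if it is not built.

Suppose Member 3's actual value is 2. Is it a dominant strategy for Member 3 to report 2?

Yes

Check each profile of the others' reports and compare truth against every alternative report.
Others report (6, 8): truth gives 0, best alternative gives -3.
Others report (8, 6): truth gives 0, best alternative gives -3.
Others report (8, 8): truth gives 0, best alternative gives -1.
Others report (2, 21): truth gives 2, best alternative gives 2.
Others report (6, 16): truth gives 2, best alternative gives 2.
Others report (6, 21): truth gives 2, best alternative gives 2.
(Remaining 19 profiles checked similarly; truth is weakly best in each.)
In every case the truthful report is at least as good as any alternative, so it is a dominant strategy.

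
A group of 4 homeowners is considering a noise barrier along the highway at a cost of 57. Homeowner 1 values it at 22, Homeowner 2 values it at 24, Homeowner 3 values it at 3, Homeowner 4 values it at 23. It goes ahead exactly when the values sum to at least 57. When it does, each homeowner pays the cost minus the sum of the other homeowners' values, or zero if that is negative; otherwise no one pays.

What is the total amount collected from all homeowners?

Total value 72 ≥ cost 57, so it is built.
Homeowner 1: others sum to 50; max(0, 57 - 50) = 7.
Homeowner 2: others sum to 48; max(0, 57 - 48) = 9.
Homeowner 3: others sum to 69; max(0, 57 - 69) = 0.
Homeowner 4: others sum to 49; max(0, 57 - 49) = 8.
Total collected = 7 + 9 + 0 + 8 = 24.

24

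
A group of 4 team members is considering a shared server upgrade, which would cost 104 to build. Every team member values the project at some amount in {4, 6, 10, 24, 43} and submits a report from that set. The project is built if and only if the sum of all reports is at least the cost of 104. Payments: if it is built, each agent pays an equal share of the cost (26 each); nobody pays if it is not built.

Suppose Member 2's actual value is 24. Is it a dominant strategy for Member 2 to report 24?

Consider the case where Member 1 reports 4, Member 3 reports 43 and Member 4 reports 43.
Truthful report 24: project built, pays 26, utility 24 - 26 = -2.
Report 4 instead: project not built, utility 0.
Since 0 > -2, reporting 4 is strictly better here, so truthful reporting is not dominant.

No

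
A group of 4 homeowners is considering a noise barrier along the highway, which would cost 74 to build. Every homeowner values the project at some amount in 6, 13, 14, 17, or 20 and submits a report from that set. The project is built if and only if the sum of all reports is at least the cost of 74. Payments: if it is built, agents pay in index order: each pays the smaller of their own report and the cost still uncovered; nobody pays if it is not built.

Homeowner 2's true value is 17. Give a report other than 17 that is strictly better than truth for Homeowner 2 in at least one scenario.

14

Suppose Homeowner 1 reports 20, Homeowner 3 reports 20 and Homeowner 4 reports 20.
Report 17: project built, pays 17, utility 17 - 17 = 0.
Report 14: project built, pays 14, utility 17 - 14 = 3.
So reporting 14 beats truth here (3 > 0).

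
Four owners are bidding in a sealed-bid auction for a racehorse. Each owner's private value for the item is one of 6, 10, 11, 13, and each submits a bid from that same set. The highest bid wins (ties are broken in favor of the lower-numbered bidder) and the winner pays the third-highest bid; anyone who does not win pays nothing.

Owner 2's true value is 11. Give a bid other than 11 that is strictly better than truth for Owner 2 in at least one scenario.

13

Suppose Owner 1 bids 6, Owner 3 bids 6 and Owner 4 bids 13.
Bid 11: loses, pays 0, utility 0.
Bid 13: wins, pays 6, utility 11 - 6 = 5.
So bidding 13 beats truth here (5 > 0).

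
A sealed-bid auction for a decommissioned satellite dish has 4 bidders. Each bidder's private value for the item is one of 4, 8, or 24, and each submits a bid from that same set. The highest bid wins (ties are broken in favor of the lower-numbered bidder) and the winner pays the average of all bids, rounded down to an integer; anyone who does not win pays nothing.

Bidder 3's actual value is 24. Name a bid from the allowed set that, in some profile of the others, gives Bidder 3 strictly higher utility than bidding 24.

8

Suppose Bidder 1 bids 4, Bidder 2 bids 4 and Bidder 4 bids 4.
Bid 24: wins, pays 9, utility 24 - 9 = 15.
Bid 8: wins, pays 5, utility 24 - 5 = 19.
So bidding 8 beats truth here (19 > 15).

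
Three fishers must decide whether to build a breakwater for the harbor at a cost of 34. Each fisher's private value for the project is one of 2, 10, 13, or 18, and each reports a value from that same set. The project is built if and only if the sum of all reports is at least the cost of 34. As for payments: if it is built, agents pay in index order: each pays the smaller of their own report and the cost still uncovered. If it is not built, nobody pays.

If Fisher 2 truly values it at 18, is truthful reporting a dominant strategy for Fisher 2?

Consider the case where Fisher 1 reports 10 and Fisher 3 reports 13.
Truthful report 18: project built, pays 18, utility 18 - 18 = 0.
Report 13 instead: project built, pays 13, utility 18 - 13 = 5.
Since 5 > 0, reporting 13 is strictly better here, so truthful reporting is not dominant.

No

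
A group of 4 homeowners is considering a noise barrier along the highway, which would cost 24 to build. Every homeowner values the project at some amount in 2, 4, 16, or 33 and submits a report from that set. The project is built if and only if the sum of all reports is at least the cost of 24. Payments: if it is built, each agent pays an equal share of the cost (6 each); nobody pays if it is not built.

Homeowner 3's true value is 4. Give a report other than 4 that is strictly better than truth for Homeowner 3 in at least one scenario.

2

Suppose Homeowner 1 reports 2, Homeowner 2 reports 2 and Homeowner 4 reports 16.
Report 4: project built, pays 6, utility 4 - 6 = -2.
Report 2: project not built, utility 0.
So reporting 2 beats truth here (0 > -2).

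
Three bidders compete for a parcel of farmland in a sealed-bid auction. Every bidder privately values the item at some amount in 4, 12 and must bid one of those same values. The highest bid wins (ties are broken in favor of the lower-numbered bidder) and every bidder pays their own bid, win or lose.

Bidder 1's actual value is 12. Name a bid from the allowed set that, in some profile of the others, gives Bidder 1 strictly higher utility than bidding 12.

4

Suppose Bidder 2 bids 4 and Bidder 3 bids 4.
Bid 12: wins, pays 12, utility 12 - 12 = 0.
Bid 4: wins, pays 4, utility 12 - 4 = 8.
So bidding 4 beats truth here (8 > 0).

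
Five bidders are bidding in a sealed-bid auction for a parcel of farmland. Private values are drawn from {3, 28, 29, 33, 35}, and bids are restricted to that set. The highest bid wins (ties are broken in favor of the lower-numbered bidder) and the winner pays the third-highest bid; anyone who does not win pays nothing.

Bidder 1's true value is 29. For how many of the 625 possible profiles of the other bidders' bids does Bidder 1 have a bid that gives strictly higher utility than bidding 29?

Others bid (3, 3, 3, 33): truth gives 0; bid 33 gives 26 > 0. Violating.
Others bid (3, 3, 3, 35): truth gives 0; bid 35 gives 26 > 0. Violating.
Others bid (3, 3, 28, 33): truth gives 0; bid 33 gives 1 > 0. Violating.
Others bid (3, 3, 28, 35): truth gives 0; bid 35 gives 1 > 0. Violating.
Others bid (3, 3, 3, 3): truth gives 26; no alternative beats it.
Others bid (3, 3, 3, 28): truth gives 26; no alternative beats it.
(Checking all 625 profiles: 64 have a profitable deviation, 561 do not.)

64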